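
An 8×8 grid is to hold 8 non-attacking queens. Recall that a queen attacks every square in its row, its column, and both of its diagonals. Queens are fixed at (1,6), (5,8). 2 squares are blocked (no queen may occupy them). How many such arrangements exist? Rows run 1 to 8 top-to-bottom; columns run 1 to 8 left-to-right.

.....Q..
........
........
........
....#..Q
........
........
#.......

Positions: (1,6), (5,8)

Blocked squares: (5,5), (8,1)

Branch on row 2: col 1 → 1; col 2 → 0; col 3 → 1; col 4 → 2.
Sum: 1 + 0 + 1 + 2 = 4.

4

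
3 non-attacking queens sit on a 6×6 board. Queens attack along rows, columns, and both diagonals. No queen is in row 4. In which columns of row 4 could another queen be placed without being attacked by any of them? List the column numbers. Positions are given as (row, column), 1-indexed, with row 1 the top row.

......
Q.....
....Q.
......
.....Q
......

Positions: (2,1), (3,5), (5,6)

(2,1) attacks row 4 at column 1 and diagonals 3.
(3,5) attacks row 4 at column 5 and diagonals 4, 6.
(5,6) attacks row 4 at column 6 and diagonals 5.
Attacked columns: {1, 3, 4, 5, 6}. Safe: {2}.

columns 2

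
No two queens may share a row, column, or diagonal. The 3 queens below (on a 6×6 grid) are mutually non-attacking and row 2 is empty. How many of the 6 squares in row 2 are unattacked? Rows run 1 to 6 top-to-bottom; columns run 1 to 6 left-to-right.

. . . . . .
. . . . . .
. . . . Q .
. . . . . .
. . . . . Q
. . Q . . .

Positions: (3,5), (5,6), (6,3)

(3,5) attacks row 2 at column 5 and diagonals 4, 6.
(5,6) attacks row 2 at column 6 and diagonals 3.
(6,3) attacks row 2 at column 3.
Attacked columns: {3, 4, 5, 6}. Safe: {1, 2}.

2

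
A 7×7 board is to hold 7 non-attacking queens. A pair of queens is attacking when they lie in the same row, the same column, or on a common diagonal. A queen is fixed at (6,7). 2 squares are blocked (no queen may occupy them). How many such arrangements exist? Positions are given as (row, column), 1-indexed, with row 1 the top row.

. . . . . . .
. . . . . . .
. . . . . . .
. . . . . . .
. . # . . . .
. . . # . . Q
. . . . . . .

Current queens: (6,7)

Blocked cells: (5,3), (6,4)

Branch on row 1: col 1 → 0; col 3 → 2; col 4 → 2; col 5 → 1; col 6 → 1.
Sum: 0 + 2 + 2 + 1 + 1 = 6.

6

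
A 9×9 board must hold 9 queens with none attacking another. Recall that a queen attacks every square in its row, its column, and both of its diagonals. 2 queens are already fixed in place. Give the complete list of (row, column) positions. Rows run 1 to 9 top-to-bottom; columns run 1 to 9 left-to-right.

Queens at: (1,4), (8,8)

(1,4) (2,9) (3,5) (4,3) (5,1) (6,7) (7,2) (8,8) (9,6)

Row 2: attacked by (1,4)→{3,4,5}; (8,8)→{2,8}. Safe: 1, 6, 7, 9. Place at column 9.
Row 3: attacked by (1,4)→{2,4,6}; (2,9)→{8,9}; (8,8)→{3,8}. Safe: 1, 5, 7. Place at column 5.
Row 4: attacked by (1,4)→{1,4,7}; (2,9)→{7,9}; (3,5)→{4,5,6}; (8,8)→{4,8}. Safe: 2, 3. Place at column 3.
Row 5: attacked by (1,4)→{4,8}; (2,9)→{6,9}; (3,5)→{3,5,7}; (4,3)→{2,3,4}; (8,8)→{5,8}. Safe: 1. Place at column 1.
Row 6: attacked by (1,4)→{4,9}; (2,9)→{5,9}; (3,5)→{2,5,8}; (4,3)→{1,3,5}; (5,1)→{1,2}; (8,8)→{6,8}. Safe: 7. Place at column 7.
Row 7: attacked by (1,4)→{4}; (2,9)→{4,9}; (3,5)→{1,5,9}; (4,3)→{3,6}; (5,1)→{1,3}; (6,7)→{6,7,8}; (8,8)→{7,8,9}. Safe: 2. Place at column 2.
Row 9: attacked by (1,4)→{4}; (2,9)→{2,9}; (3,5)→{5}; (4,3)→{3,8}; (5,1)→{1,5}; (6,7)→{4,7}; (7,2)→{2,4}; (8,8)→{7,8,9}. Safe: 6. Place at column 6.
Columns [4, 9, 5, 3, 1, 7, 2, 8, 6], r−c [-3, -7, -2, 1, 4, -1, 5, 0, 3], r+c [5, 11, 8, 7, 6, 13, 9, 16, 15] are all distinct, so no two queens attack.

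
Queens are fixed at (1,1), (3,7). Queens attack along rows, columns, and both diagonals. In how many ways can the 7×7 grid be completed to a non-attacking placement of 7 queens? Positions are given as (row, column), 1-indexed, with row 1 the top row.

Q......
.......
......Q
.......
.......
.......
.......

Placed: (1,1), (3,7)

Branch on row 2: col 3 → 0; col 4 → 1; col 5 → 0.
Sum: 0 + 1 + 0 = 1.

1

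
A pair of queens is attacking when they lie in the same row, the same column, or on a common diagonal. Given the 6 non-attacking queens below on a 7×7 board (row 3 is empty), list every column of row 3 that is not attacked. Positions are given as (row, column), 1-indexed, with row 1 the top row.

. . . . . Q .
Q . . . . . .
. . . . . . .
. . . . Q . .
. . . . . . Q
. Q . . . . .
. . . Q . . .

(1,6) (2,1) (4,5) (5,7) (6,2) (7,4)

columns 3

(1,6) attacks row 3 at column 6 and diagonals 4.
(2,1) attacks row 3 at column 1 and diagonals 2.
(4,5) attacks row 3 at column 5 and diagonals 4, 6.
(5,7) attacks row 3 at column 7 and diagonals 5.
(6,2) attacks row 3 at column 2 and diagonals 5.
(7,4) attacks row 3 at column 4.
Attacked columns: {1, 2, 4, 5, 6, 7}. Safe: {3}.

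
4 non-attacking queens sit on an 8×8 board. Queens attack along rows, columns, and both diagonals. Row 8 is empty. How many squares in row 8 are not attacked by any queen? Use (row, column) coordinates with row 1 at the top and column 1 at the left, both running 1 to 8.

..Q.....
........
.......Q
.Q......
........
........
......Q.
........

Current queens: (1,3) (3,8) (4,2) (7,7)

3

(1,3) attacks row 8 at column 3.
(3,8) attacks row 8 at column 8 and diagonals 3.
(4,2) attacks row 8 at column 2 and diagonals 6.
(7,7) attacks row 8 at column 7 and diagonals 6, 8.
Attacked columns: {2, 3, 6, 7, 8}. Safe: {1, 4, 5}.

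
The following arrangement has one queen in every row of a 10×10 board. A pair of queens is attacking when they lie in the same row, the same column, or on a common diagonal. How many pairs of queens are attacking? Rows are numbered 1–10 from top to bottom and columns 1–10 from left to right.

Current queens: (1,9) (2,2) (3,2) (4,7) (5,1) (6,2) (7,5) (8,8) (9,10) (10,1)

Same column: (2,2)–(3,2) (column 2); (2,2)–(6,2) (column 2); (3,2)–(6,2) (column 2); (5,1)–(10,1) (column 1).
Same diagonal: (2,2)–(8,8) (|2−8| = |2−8| = 6); (4,7)–(10,1) (|4−10| = |7−1| = 6); (5,1)–(6,2) (|5−6| = |1−2| = 1).
Total attacking pairs: 7.

7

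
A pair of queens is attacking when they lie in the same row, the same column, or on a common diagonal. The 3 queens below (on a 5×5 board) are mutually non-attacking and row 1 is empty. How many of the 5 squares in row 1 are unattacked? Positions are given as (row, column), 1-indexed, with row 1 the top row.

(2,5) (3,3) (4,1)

1

(2,5) attacks row 1 at column 5 and diagonals 4.
(3,3) attacks row 1 at column 3 and diagonals 1, 5.
(4,1) attacks row 1 at column 1 and diagonals 4.
Attacked columns: {1, 3, 4, 5}. Safe: {2}.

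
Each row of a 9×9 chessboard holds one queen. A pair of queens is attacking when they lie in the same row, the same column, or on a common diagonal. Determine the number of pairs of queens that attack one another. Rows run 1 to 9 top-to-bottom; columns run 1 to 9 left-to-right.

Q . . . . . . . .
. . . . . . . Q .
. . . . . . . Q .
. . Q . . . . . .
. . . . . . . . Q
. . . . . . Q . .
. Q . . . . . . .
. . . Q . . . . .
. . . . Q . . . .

Same column: (2,8)–(3,8) (column 8).
Same diagonal: (5,9)–(9,5) (|5−9| = |9−5| = 4); (8,4)–(9,5) (|8−9| = |4−5| = 1).
Total attacking pairs: 3.

3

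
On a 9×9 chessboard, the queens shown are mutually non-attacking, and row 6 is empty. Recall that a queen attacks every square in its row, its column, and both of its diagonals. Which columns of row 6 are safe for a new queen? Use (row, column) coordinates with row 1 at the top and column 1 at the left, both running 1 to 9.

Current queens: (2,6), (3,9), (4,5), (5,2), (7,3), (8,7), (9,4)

columns 8

(2,6) attacks row 6 at column 6 and diagonals 2.
(3,9) attacks row 6 at column 9 and diagonals 6.
(4,5) attacks row 6 at column 5 and diagonals 3, 7.
(5,2) attacks row 6 at column 2 and diagonals 1, 3.
(7,3) attacks row 6 at column 3 and diagonals 2, 4.
(8,7) attacks row 6 at column 7 and diagonals 5, 9.
(9,4) attacks row 6 at column 4 and diagonals 1, 7.
Attacked columns: {1, 2, 3, 4, 5, 6, 7, 9}. Safe: {8}.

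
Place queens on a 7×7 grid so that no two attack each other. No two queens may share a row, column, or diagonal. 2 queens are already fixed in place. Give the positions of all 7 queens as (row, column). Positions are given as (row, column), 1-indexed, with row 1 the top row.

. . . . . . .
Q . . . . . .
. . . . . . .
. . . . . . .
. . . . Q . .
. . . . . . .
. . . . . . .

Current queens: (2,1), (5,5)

Row 1: attacked by (2,1)→{1,2}; (5,5)→{1,5}. Safe: 3, 4, 6, 7. Place at column 3.
Row 3: attacked by (1,3)→{1,3,5}; (2,1)→{1,2}; (5,5)→{3,5,7}. Safe: 4, 6. Place at column 6.
Row 4: attacked by (1,3)→{3,6}; (2,1)→{1,3}; (3,6)→{5,6,7}; (5,5)→{4,5,6}. Safe: 2. Place at column 2.
Row 6: attacked by (1,3)→{3}; (2,1)→{1,5}; (3,6)→{3,6}; (4,2)→{2,4}; (5,5)→{4,5,6}. Safe: 7. Place at column 7.
Row 7: attacked by (1,3)→{3}; (2,1)→{1,6}; (3,6)→{2,6}; (4,2)→{2,5}; (5,5)→{3,5,7}; (6,7)→{6,7}. Safe: 4. Place at column 4.
Columns [3, 1, 6, 2, 5, 7, 4], r−c [-2, 1, -3, 2, 0, -1, 3], r+c [4, 3, 9, 6, 10, 13, 11] are all distinct, so no two queens attack.

(1,3) (2,1) (3,6) (4,2) (5,5) (6,7) (7,4)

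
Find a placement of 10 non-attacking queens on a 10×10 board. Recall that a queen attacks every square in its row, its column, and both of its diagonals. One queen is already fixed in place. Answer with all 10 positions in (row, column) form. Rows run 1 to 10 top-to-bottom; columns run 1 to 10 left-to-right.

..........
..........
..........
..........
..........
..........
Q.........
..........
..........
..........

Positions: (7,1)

(1,4) (2,8) (3,3) (4,9) (5,6) (6,10) (7,1) (8,7) (9,5) (10,2)

Row 1: attacked by (7,1)→{1,7}. Safe: 2, 3, 4, 5, 6, 8, 9, 10. Place at column 4.
Row 2: attacked by (1,4)→{3,4,5}; (7,1)→{1,6}. Safe: 2, 7, 8, 9, 10. Place at column 8.
Row 3: attacked by (1,4)→{2,4,6}; (2,8)→{7,8,9}; (7,1)→{1,5}. Safe: 3, 10. Place at column 3.
Row 4: attacked by (1,4)→{1,4,7}; (2,8)→{6,8,10}; (3,3)→{2,3,4}; (7,1)→{1,4}. Safe: 5, 9. Place at column 9.
Row 5: attacked by (1,4)→{4,8}; (2,8)→{5,8}; (3,3)→{1,3,5}; (4,9)→{8,9,10}; (7,1)→{1,3}. Safe: 2, 6, 7. Place at column 6.
Row 6: attacked by (1,4)→{4,9}; (2,8)→{4,8}; (3,3)→{3,6}; (4,9)→{7,9}; (5,6)→{5,6,7}; (7,1)→{1,2}. Safe: 10. Place at column 10.
Row 8: attacked by (1,4)→{4}; (2,8)→{2,8}; (3,3)→{3,8}; (4,9)→{5,9}; (5,6)→{3,6,9}; (6,10)→{8,10}; (7,1)→{1,2}. Safe: 7. Place at column 7.
Row 9: attacked by (1,4)→{4}; (2,8)→{1,8}; (3,3)→{3,9}; (4,9)→{4,9}; (5,6)→{2,6,10}; (6,10)→{7,10}; (7,1)→{1,3}; (8,7)→{6,7,8}. Safe: 5. Place at column 5.
Row 10: attacked by (1,4)→{4}; (2,8)→{8}; (3,3)→{3,10}; (4,9)→{3,9}; (5,6)→{1,6}; (6,10)→{6,10}; (7,1)→{1,4}; (8,7)→{5,7,9}; (9,5)→{4,5,6}. Safe: 2. Place at column 2.
Columns [4, 8, 3, 9, 6, 10, 1, 7, 5, 2], r−c [-3, -6, 0, -5, -1, -4, 6, 1, 4, 8], r+c [5, 10, 6, 13, 11, 16, 8, 15, 14, 12] are all distinct, so no two queens attack.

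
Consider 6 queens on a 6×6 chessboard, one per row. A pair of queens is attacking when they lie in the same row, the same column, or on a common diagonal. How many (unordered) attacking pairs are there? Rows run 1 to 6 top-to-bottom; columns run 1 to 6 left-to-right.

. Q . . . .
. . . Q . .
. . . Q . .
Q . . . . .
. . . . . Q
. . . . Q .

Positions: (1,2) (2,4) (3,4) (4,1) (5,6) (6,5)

Same column: (2,4)–(3,4) (column 4).
Same diagonal: (1,2)–(3,4) (|1−3| = |2−4| = 2); (1,2)–(5,6) (|1−5| = |2−6| = 4); (3,4)–(5,6) (|3−5| = |4−6| = 2); (5,6)–(6,5) (|5−6| = |6−5| = 1).
Total attacking pairs: 5.

5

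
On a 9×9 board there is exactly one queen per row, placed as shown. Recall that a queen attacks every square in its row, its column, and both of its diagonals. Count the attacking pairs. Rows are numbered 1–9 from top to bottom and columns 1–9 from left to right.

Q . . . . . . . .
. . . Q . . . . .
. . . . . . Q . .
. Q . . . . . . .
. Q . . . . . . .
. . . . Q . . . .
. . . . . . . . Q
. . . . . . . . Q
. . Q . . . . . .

Same column: (4,2)–(5,2) (column 2); (7,9)–(8,9) (column 9).
Same diagonal: (2,4)–(4,2) (|2−4| = |4−2| = 2); (2,4)–(7,9) (|2−7| = |4−9| = 5).
Total attacking pairs: 4.

4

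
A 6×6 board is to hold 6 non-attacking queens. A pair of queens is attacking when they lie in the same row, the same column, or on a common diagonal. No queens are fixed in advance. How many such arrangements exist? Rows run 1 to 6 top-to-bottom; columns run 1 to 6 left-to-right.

4

Branch on row 1: col 1 → 0; col 2 → 1; col 3 → 1; col 4 → 1; col 5 → 1; col 6 → 0.
Sum: 0 + 1 + 1 + 1 + 1 + 0 = 4.
(This is the classic 6-queens count.)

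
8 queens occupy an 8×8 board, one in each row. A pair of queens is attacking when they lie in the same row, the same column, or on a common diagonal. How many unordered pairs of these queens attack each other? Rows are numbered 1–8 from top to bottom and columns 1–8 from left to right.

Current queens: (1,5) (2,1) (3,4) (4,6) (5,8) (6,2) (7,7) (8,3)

0

All columns are distinct and no two queens satisfy |Δrow| = |Δcol|, so no pair attacks.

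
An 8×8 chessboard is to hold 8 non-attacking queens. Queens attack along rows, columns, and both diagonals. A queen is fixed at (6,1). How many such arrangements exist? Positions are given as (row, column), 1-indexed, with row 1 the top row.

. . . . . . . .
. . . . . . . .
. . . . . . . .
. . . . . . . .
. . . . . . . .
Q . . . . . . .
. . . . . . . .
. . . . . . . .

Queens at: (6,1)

16

Branch on row 1: col 2 → 1; col 3 → 4; col 4 → 4; col 5 → 4; col 7 → 3; col 8 → 0.
Sum: 1 + 4 + 4 + 4 + 3 + 0 = 16.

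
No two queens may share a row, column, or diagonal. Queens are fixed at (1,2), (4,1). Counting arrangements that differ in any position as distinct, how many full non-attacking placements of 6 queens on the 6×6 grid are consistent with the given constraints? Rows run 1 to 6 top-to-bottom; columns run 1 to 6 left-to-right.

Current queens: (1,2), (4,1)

Branch on row 2: col 4 → 1; col 5 → 0; col 6 → 0.
Sum: 1 + 0 + 0 = 1.

1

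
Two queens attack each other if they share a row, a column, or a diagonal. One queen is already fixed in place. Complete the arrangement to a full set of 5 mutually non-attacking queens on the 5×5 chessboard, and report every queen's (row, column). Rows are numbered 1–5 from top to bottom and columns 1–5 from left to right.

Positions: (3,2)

(1,1) (2,4) (3,2) (4,5) (5,3)

Row 1: attacked by (3,2)→{2,4}. Safe: 1, 3, 5. Place at column 1.
Row 2: attacked by (1,1)→{1,2}; (3,2)→{1,2,3}. Safe: 4, 5. Place at column 4.
Row 4: attacked by (1,1)→{1,4}; (2,4)→{2,4}; (3,2)→{1,2,3}. Safe: 5. Place at column 5.
Row 5: attacked by (1,1)→{1,5}; (2,4)→{1,4}; (3,2)→{2,4}; (4,5)→{4,5}. Safe: 3. Place at column 3.
Columns [1, 4, 2, 5, 3], r−c [0, -2, 1, -1, 2], r+c [2, 6, 5, 9, 8] are all distinct, so no two queens attack.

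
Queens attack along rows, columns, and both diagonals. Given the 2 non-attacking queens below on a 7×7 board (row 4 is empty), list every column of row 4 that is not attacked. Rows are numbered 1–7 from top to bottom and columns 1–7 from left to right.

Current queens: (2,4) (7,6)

(2,4) attacks row 4 at column 4 and diagonals 2, 6.
(7,6) attacks row 4 at column 6 and diagonals 3.
Attacked columns: {2, 3, 4, 6}. Safe: {1, 5, 7}.

columns 1, 5, 7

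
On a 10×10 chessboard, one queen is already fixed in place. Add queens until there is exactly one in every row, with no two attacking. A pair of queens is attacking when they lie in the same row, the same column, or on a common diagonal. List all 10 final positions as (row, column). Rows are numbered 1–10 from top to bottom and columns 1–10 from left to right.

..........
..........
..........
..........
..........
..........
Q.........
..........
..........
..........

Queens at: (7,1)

(1,3) (2,5) (3,7) (4,10) (5,4) (6,6) (7,1) (8,9) (9,2) (10,8)

Row 1: attacked by (7,1)→{1,7}. Safe: 2, 3, 4, 5, 6, 8, 9, 10. Place at column 3.
Row 2: attacked by (1,3)→{2,3,4}; (7,1)→{1,6}. Safe: 5, 7, 8, 9, 10. Place at column 5.
Row 3: attacked by (1,3)→{1,3,5}; (2,5)→{4,5,6}; (7,1)→{1,5}. Safe: 2, 7, 8, 9, 10. Place at column 7.
Row 4: attacked by (1,3)→{3,6}; (2,5)→{3,5,7}; (3,7)→{6,7,8}; (7,1)→{1,4}. Safe: 2, 9, 10. Place at column 10.
Row 5: attacked by (1,3)→{3,7}; (2,5)→{2,5,8}; (3,7)→{5,7,9}; (4,10)→{9,10}; (7,1)→{1,3}. Safe: 4, 6. Place at column 4.
Row 6: attacked by (1,3)→{3,8}; (2,5)→{1,5,9}; (3,7)→{4,7,10}; (4,10)→{8,10}; (5,4)→{3,4,5}; (7,1)→{1,2}. Safe: 6. Place at column 6.
Row 8: attacked by (1,3)→{3,10}; (2,5)→{5}; (3,7)→{2,7}; (4,10)→{6,10}; (5,4)→{1,4,7}; (6,6)→{4,6,8}; (7,1)→{1,2}. Safe: 9. Place at column 9.
Row 9: attacked by (1,3)→{3}; (2,5)→{5}; (3,7)→{1,7}; (4,10)→{5,10}; (5,4)→{4,8}; (6,6)→{3,6,9}; (7,1)→{1,3}; (8,9)→{8,9,10}. Safe: 2. Place at column 2.
Row 10: attacked by (1,3)→{3}; (2,5)→{5}; (3,7)→{7}; (4,10)→{4,10}; (5,4)→{4,9}; (6,6)→{2,6,10}; (7,1)→{1,4}; (8,9)→{7,9}; (9,2)→{1,2,3}. Safe: 8. Place at column 8.
Columns [3, 5, 7, 10, 4, 6, 1, 9, 2, 8], r−c [-2, -3, -4, -6, 1, 0, 6, -1, 7, 2], r+c [4, 7, 10, 14, 9, 12, 8, 17, 11, 18] are all distinct, so no two queens attack.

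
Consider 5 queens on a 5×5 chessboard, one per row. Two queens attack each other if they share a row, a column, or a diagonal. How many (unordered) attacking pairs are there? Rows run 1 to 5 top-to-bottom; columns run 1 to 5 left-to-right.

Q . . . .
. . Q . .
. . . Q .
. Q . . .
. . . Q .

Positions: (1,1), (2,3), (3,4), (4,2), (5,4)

2

Same column: (3,4)–(5,4) (column 4).
Same diagonal: (2,3)–(3,4) (|2−3| = |3−4| = 1).
Total attacking pairs: 2.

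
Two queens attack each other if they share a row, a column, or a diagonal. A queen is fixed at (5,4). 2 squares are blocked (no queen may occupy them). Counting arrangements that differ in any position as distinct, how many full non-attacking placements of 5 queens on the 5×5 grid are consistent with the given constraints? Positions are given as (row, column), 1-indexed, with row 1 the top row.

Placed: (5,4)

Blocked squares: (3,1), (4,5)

Branch on row 1: col 1 → 1; col 2 → 1; col 3 → 0; col 5 → 0.
Sum: 1 + 1 + 0 + 0 = 2.

2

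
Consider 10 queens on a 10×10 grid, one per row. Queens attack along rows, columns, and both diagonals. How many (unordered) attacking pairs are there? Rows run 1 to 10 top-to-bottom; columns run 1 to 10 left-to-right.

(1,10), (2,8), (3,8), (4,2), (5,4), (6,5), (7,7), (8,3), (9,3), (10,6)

Same column: (2,8)–(3,8) (column 8); (8,3)–(9,3) (column 3).
Same diagonal: (1,10)–(3,8) (|1−3| = |10−8| = 2); (1,10)–(6,5) (|1−6| = |10−5| = 5); (1,10)–(8,3) (|1−8| = |10−3| = 7); (3,8)–(6,5) (|3−6| = |8−5| = 3); (3,8)–(8,3) (|3−8| = |8−3| = 5); (5,4)–(6,5) (|5−6| = |4−5| = 1); (6,5)–(8,3) (|6−8| = |5−3| = 2).
Total attacking pairs: 9.

9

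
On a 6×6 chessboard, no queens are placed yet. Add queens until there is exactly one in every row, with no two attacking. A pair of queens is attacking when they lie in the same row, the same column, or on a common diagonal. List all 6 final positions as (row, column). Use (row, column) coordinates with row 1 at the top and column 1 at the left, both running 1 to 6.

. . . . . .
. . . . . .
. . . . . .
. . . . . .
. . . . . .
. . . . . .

(1,5) (2,3) (3,1) (4,6) (5,4) (6,2)

Row 1: Safe: 1, 2, 3, 4, 5, 6. Place at column 5.
Row 2: attacked by (1,5)→{4,5,6}. Safe: 1, 2, 3. Place at column 3.
Row 3: attacked by (1,5)→{3,5}; (2,3)→{2,3,4}. Safe: 1, 6. Place at column 1.
Row 4: attacked by (1,5)→{2,5}; (2,3)→{1,3,5}; (3,1)→{1,2}. Safe: 4, 6. Place at column 6.
Row 5: attacked by (1,5)→{1,5}; (2,3)→{3,6}; (3,1)→{1,3}; (4,6)→{5,6}. Safe: 2, 4. Place at column 4.
Row 6: attacked by (1,5)→{5}; (2,3)→{3}; (3,1)→{1,4}; (4,6)→{4,6}; (5,4)→{3,4,5}. Safe: 2. Place at column 2.
Columns [5, 3, 1, 6, 4, 2], r−c [-4, -1, 2, -2, 1, 4], r+c [6, 5, 4, 10, 9, 8] are all distinct, so no two queens attack.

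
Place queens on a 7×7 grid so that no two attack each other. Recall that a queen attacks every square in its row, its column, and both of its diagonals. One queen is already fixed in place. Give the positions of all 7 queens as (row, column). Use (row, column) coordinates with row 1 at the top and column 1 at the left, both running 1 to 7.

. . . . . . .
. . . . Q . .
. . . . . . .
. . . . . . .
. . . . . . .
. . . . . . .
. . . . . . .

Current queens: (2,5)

Row 1: attacked by (2,5)→{4,5,6}. Safe: 1, 2, 3, 7. Place at column 3.
Row 3: attacked by (1,3)→{1,3,5}; (2,5)→{4,5,6}. Safe: 2, 7. Place at column 7.
Row 4: attacked by (1,3)→{3,6}; (2,5)→{3,5,7}; (3,7)→{6,7}. Safe: 1, 2, 4. Place at column 2.
Row 5: attacked by (1,3)→{3,7}; (2,5)→{2,5}; (3,7)→{5,7}; (4,2)→{1,2,3}. Safe: 4, 6. Place at column 4.
Row 6: attacked by (1,3)→{3}; (2,5)→{1,5}; (3,7)→{4,7}; (4,2)→{2,4}; (5,4)→{3,4,5}. Safe: 6. Place at column 6.
Row 7: attacked by (1,3)→{3}; (2,5)→{5}; (3,7)→{3,7}; (4,2)→{2,5}; (5,4)→{2,4,6}; (6,6)→{5,6,7}. Safe: 1. Place at column 1.
Columns [3, 5, 7, 2, 4, 6, 1], r−c [-2, -3, -4, 2, 1, 0, 6], r+c [4, 7, 10, 6, 9, 12, 8] are all distinct, so no two queens attack.

(1,3) (2,5) (3,7) (4,2) (5,4) (6,6) (7,1)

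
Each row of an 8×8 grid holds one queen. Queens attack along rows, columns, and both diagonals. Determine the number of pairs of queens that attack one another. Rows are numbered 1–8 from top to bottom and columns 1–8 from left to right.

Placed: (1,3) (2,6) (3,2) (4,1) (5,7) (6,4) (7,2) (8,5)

4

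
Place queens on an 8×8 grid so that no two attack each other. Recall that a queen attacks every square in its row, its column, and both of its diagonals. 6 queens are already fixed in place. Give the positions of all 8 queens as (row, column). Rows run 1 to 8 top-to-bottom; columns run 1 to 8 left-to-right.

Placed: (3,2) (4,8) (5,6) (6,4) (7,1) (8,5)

Row 1: attacked by (3,2)→{2,4}; (4,8)→{5,8}; (5,6)→{2,6}; (6,4)→{4}; (7,1)→{1,7}; (8,5)→{5}. Safe: 3. Place at column 3.
Row 2: attacked by (1,3)→{2,3,4}; (3,2)→{1,2,3}; (4,8)→{6,8}; (5,6)→{3,6}; (6,4)→{4,8}; (7,1)→{1,6}; (8,5)→{5}. Safe: 7. Place at column 7.
Columns [3, 7, 2, 8, 6, 4, 1, 5], r−c [-2, -5, 1, -4, -1, 2, 6, 3], r+c [4, 9, 5, 12, 11, 10, 8, 13] are all distinct, so no two queens attack.

(1,3) (2,7) (3,2) (4,8) (5,6) (6,4) (7,1) (8,5)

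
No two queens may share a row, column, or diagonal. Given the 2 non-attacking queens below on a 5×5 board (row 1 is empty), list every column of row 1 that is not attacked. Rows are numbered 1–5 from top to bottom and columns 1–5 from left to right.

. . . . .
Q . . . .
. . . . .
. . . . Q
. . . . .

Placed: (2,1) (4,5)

(2,1) attacks row 1 at column 1 and diagonals 2.
(4,5) attacks row 1 at column 5 and diagonals 2.
Attacked columns: {1, 2, 5}. Safe: {3, 4}.

columns 3, 4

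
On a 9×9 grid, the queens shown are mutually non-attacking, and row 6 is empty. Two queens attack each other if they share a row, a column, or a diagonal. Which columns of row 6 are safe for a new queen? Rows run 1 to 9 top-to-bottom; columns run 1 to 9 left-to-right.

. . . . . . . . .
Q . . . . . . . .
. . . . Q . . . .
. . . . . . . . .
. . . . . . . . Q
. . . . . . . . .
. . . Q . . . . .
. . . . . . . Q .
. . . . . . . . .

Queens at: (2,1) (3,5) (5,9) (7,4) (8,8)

columns 7

(2,1) attacks row 6 at column 1 and diagonals 5.
(3,5) attacks row 6 at column 5 and diagonals 2, 8.
(5,9) attacks row 6 at column 9 and diagonals 8.
(7,4) attacks row 6 at column 4 and diagonals 3, 5.
(8,8) attacks row 6 at column 8 and diagonals 6.
Attacked columns: {1, 2, 3, 4, 5, 6, 8, 9}. Safe: {7}.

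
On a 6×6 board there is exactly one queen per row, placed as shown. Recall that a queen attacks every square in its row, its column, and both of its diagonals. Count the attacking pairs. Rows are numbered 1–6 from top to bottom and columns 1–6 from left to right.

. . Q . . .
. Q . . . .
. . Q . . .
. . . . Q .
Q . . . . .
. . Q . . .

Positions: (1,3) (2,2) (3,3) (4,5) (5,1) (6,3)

7

Same column: (1,3)–(3,3) (column 3); (1,3)–(6,3) (column 3); (3,3)–(6,3) (column 3).
Same diagonal: (1,3)–(2,2) (|1−2| = |3−2| = 1); (2,2)–(3,3) (|2−3| = |2−3| = 1); (3,3)–(5,1) (|3−5| = |3−1| = 2); (4,5)–(6,3) (|4−6| = |5−3| = 2).
Total attacking pairs: 7.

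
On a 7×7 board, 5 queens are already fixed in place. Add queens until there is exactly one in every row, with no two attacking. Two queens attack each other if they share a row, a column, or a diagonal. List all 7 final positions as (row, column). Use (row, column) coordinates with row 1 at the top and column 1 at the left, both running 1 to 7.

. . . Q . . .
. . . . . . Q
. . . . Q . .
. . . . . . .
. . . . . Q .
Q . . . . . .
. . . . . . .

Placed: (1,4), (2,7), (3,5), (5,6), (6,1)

(1,4) (2,7) (3,5) (4,2) (5,6) (6,1) (7,3)

Row 4: attacked by (1,4)→{1,4,7}; (2,7)→{5,7}; (3,5)→{4,5,6}; (5,6)→{5,6,7}; (6,1)→{1,3}. Safe: 2. Place at column 2.
Row 7: attacked by (1,4)→{4}; (2,7)→{2,7}; (3,5)→{1,5}; (4,2)→{2,5}; (5,6)→{4,6}; (6,1)→{1,2}. Safe: 3. Place at column 3.
Columns [4, 7, 5, 2, 6, 1, 3], r−c [-3, -5, -2, 2, -1, 5, 4], r+c [5, 9, 8, 6, 11, 7, 10] are all distinct, so no two queens attack.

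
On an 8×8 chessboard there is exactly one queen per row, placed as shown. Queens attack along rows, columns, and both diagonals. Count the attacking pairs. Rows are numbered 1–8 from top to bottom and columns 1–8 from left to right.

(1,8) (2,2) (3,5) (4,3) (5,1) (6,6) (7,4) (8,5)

Same column: (3,5)–(8,5) (column 5).
Same diagonal: (2,2)–(6,6) (|2−6| = |2−6| = 4); (7,4)–(8,5) (|7−8| = |4−5| = 1).
Total attacking pairs: 3.

3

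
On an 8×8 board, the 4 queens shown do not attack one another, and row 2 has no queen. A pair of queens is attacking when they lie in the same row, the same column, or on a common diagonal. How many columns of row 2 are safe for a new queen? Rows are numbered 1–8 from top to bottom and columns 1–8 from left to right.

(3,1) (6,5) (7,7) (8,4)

3

(3,1) attacks row 2 at column 1 and diagonals 2.
(6,5) attacks row 2 at column 5 and diagonals 1.
(7,7) attacks row 2 at column 7 and diagonals 2.
(8,4) attacks row 2 at column 4.
Attacked columns: {1, 2, 4, 5, 7}. Safe: {3, 6, 8}.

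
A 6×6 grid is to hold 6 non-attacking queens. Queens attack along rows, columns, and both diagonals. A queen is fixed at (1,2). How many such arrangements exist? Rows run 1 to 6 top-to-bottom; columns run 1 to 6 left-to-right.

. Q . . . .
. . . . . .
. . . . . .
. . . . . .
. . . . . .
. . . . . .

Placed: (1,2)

1

Branch on row 2: col 4 → 1; col 5 → 0; col 6 → 0.
Sum: 1 + 0 + 0 = 1.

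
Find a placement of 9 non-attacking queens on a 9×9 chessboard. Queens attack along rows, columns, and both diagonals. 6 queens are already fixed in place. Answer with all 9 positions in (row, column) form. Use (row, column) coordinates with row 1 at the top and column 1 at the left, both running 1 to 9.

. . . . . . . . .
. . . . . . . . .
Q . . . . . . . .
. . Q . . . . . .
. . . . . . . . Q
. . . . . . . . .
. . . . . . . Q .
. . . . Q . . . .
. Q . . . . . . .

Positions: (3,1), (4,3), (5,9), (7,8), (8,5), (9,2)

(1,4) (2,7) (3,1) (4,3) (5,9) (6,6) (7,8) (8,5) (9,2)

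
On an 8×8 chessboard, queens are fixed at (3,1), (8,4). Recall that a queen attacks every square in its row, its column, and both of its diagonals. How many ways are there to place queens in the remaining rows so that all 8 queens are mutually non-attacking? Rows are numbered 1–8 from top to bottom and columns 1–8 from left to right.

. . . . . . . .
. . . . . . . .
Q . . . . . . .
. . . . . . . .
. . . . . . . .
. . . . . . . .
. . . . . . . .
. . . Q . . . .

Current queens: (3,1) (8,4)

4

Branch on row 1: col 2 → 0; col 5 → 1; col 6 → 1; col 7 → 1; col 8 → 1.
Sum: 0 + 1 + 1 + 1 + 1 = 4.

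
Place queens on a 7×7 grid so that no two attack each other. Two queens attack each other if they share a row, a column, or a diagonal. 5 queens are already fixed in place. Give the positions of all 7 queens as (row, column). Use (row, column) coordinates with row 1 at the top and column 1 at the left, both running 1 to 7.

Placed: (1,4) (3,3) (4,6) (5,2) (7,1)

(1,4) (2,7) (3,3) (4,6) (5,2) (6,5) (7,1)

Row 2: attacked by (1,4)→{3,4,5}; (3,3)→{2,3,4}; (4,6)→{4,6}; (5,2)→{2,5}; (7,1)→{1,6}. Safe: 7. Place at column 7.
Row 6: attacked by (1,4)→{4}; (2,7)→{3,7}; (3,3)→{3,6}; (4,6)→{4,6}; (5,2)→{1,2,3}; (7,1)→{1,2}. Safe: 5. Place at column 5.
Columns [4, 7, 3, 6, 2, 5, 1], r−c [-3, -5, 0, -2, 3, 1, 6], r+c [5, 9, 6, 10, 7, 11, 8] are all distinct, so no two queens attack.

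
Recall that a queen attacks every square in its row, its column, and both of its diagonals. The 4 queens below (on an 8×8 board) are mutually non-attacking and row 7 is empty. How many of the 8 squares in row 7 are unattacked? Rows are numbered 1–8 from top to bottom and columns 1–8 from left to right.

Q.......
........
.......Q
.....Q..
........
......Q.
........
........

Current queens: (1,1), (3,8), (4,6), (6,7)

2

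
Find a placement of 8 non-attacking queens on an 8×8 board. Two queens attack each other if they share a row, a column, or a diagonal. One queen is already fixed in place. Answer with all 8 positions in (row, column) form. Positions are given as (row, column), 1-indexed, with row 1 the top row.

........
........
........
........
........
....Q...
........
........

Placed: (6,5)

(1,6) (2,2) (3,7) (4,1) (5,3) (6,5) (7,8) (8,4)

Row 1: attacked by (6,5)→{5}. Safe: 1, 2, 3, 4, 6, 7, 8. Place at column 6.
Row 2: attacked by (1,6)→{5,6,7}; (6,5)→{1,5}. Safe: 2, 3, 4, 8. Place at column 2.
Row 3: attacked by (1,6)→{4,6,8}; (2,2)→{1,2,3}; (6,5)→{2,5,8}. Safe: 7. Place at column 7.
Row 4: attacked by (1,6)→{3,6}; (2,2)→{2,4}; (3,7)→{6,7,8}; (6,5)→{3,5,7}. Safe: 1. Place at column 1.
Row 5: attacked by (1,6)→{2,6}; (2,2)→{2,5}; (3,7)→{5,7}; (4,1)→{1,2}; (6,5)→{4,5,6}. Safe: 3, 8. Place at column 3.
Row 7: attacked by (1,6)→{6}; (2,2)→{2,7}; (3,7)→{3,7}; (4,1)→{1,4}; (5,3)→{1,3,5}; (6,5)→{4,5,6}. Safe: 8. Place at column 8.
Row 8: attacked by (1,6)→{6}; (2,2)→{2,8}; (3,7)→{2,7}; (4,1)→{1,5}; (5,3)→{3,6}; (6,5)→{3,5,7}; (7,8)→{7,8}. Safe: 4. Place at column 4.
Columns [6, 2, 7, 1, 3, 5, 8, 4], r−c [-5, 0, -4, 3, 2, 1, -1, 4], r+c [7, 4, 10, 5, 8, 11, 15, 12] are all distinct, so no two queens attack.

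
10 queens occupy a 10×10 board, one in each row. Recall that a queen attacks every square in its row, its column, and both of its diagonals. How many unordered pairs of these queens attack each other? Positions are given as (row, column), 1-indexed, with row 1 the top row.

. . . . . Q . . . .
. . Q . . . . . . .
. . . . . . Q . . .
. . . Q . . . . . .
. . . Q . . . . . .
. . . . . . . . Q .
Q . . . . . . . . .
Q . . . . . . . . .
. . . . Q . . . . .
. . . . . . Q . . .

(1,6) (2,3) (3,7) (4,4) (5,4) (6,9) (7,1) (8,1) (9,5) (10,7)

5

Same column: (3,7)–(10,7) (column 7); (4,4)–(5,4) (column 4); (7,1)–(8,1) (column 1).
Same diagonal: (4,4)–(7,1) (|4−7| = |4−1| = 3); (5,4)–(8,1) (|5−8| = |4−1| = 3).
Total attacking pairs: 5.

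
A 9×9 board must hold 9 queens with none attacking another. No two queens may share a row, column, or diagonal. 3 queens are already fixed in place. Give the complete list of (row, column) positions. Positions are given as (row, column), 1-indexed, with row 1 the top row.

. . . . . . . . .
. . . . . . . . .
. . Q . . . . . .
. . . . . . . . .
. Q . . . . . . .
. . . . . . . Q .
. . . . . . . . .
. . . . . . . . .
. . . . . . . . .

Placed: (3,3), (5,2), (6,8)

Row 1: attacked by (3,3)→{1,3,5}; (5,2)→{2,6}; (6,8)→{3,8}. Safe: 4, 7, 9. Place at column 9.
Row 2: attacked by (1,9)→{8,9}; (3,3)→{2,3,4}; (5,2)→{2,5}; (6,8)→{4,8}. Safe: 1, 6, 7. Place at column 6.
Row 4: attacked by (1,9)→{6,9}; (2,6)→{4,6,8}; (3,3)→{2,3,4}; (5,2)→{1,2,3}; (6,8)→{6,8}. Safe: 5, 7. Place at column 7.
Row 7: attacked by (1,9)→{3,9}; (2,6)→{1,6}; (3,3)→{3,7}; (4,7)→{4,7}; (5,2)→{2,4}; (6,8)→{7,8,9}. Safe: 5. Place at column 5.
Row 8: attacked by (1,9)→{2,9}; (2,6)→{6}; (3,3)→{3,8}; (4,7)→{3,7}; (5,2)→{2,5}; (6,8)→{6,8}; (7,5)→{4,5,6}. Safe: 1. Place at column 1.
Row 9: attacked by (1,9)→{1,9}; (2,6)→{6}; (3,3)→{3,9}; (4,7)→{2,7}; (5,2)→{2,6}; (6,8)→{5,8}; (7,5)→{3,5,7}; (8,1)→{1,2}. Safe: 4. Place at column 4.
Columns [9, 6, 3, 7, 2, 8, 5, 1, 4], r−c [-8, -4, 0, -3, 3, -2, 2, 7, 5], r+c [10, 8, 6, 11, 7, 14, 12, 9, 13] are all distinct, so no two queens attack.

(1,9) (2,6) (3,3) (4,7) (5,2) (6,8) (7,5) (8,1) (9,4)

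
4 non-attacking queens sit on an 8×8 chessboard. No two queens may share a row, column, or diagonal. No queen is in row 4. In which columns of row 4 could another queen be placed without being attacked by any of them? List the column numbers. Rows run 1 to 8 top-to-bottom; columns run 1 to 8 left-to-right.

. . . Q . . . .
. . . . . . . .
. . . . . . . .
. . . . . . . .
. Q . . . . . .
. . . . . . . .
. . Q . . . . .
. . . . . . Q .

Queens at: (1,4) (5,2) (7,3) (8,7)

columns 5, 8

(1,4) attacks row 4 at column 4 and diagonals 1, 7.
(5,2) attacks row 4 at column 2 and diagonals 1, 3.
(7,3) attacks row 4 at column 3 and diagonals 6.
(8,7) attacks row 4 at column 7 and diagonals 3.
Attacked columns: {1, 2, 3, 4, 6, 7}. Safe: {5, 8}.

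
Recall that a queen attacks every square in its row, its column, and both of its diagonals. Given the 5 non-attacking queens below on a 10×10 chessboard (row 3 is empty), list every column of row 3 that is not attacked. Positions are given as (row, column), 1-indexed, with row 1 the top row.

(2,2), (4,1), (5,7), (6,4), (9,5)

(2,2) attacks row 3 at column 2 and diagonals 1, 3.
(4,1) attacks row 3 at column 1 and diagonals 2.
(5,7) attacks row 3 at column 7 and diagonals 5, 9.
(6,4) attacks row 3 at column 4 and diagonals 1, 7.
(9,5) attacks row 3 at column 5.
Attacked columns: {1, 2, 3, 4, 5, 7, 9}. Safe: {6, 8, 10}.

columns 6, 8, 10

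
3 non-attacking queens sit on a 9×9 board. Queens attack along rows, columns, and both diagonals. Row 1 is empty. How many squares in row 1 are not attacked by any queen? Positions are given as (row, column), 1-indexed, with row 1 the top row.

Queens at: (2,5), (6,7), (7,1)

(2,5) attacks row 1 at column 5 and diagonals 4, 6.
(6,7) attacks row 1 at column 7 and diagonals 2.
(7,1) attacks row 1 at column 1 and diagonals 7.
Attacked columns: {1, 2, 4, 5, 6, 7}. Safe: {3, 8, 9}.

3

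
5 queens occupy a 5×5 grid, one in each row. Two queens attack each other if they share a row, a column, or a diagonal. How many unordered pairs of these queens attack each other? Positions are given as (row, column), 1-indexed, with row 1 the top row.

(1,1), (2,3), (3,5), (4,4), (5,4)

Same column: (4,4)–(5,4) (column 4).
Same diagonal: (1,1)–(4,4) (|1−4| = |1−4| = 3); (3,5)–(4,4) (|3−4| = |5−4| = 1).
Total attacking pairs: 3.

3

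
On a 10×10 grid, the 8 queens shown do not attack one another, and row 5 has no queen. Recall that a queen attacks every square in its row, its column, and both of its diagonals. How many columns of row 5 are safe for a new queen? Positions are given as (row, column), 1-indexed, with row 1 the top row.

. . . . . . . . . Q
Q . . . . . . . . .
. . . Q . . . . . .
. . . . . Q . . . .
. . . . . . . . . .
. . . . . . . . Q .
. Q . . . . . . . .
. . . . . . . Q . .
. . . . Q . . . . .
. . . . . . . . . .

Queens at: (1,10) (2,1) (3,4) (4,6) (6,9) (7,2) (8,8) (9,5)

1

(1,10) attacks row 5 at column 10 and diagonals 6.
(2,1) attacks row 5 at column 1 and diagonals 4.
(3,4) attacks row 5 at column 4 and diagonals 2, 6.
(4,6) attacks row 5 at column 6 and diagonals 5, 7.
(6,9) attacks row 5 at column 9 and diagonals 8, 10.
(7,2) attacks row 5 at column 2 and diagonals 4.
(8,8) attacks row 5 at column 8 and diagonals 5.
(9,5) attacks row 5 at column 5 and diagonals 1, 9.
Attacked columns: {1, 2, 4, 5, 6, 7, 8, 9, 10}. Safe: {3}.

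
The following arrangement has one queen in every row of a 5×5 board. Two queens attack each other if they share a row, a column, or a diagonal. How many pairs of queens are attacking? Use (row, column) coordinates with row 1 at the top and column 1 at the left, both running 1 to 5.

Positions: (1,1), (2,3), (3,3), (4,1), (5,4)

4

Same column: (1,1)–(4,1) (column 1); (2,3)–(3,3) (column 3).
Same diagonal: (1,1)–(3,3) (|1−3| = |1−3| = 2); (2,3)–(4,1) (|2−4| = |3−1| = 2).
Total attacking pairs: 4.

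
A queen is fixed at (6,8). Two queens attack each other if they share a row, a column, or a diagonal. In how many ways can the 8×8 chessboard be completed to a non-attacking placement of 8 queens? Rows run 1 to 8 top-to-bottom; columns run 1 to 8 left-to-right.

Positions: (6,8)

16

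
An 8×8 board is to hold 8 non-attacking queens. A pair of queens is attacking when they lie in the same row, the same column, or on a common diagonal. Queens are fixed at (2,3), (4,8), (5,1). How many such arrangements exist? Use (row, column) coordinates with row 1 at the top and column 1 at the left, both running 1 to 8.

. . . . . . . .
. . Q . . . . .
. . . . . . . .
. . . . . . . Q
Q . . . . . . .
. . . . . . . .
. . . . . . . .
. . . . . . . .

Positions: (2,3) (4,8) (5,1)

Branch on row 1: col 6 → 1; col 7 → 0.
Sum: 1 + 0 = 1.

1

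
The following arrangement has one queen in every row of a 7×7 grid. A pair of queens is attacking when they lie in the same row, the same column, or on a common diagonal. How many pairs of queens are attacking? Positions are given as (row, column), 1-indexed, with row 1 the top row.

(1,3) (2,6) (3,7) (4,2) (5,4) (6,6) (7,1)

3

Same column: (2,6)–(6,6) (column 6).
Same diagonal: (2,6)–(3,7) (|2−3| = |6−7| = 1); (2,6)–(7,1) (|2−7| = |6−1| = 5).
Total attacking pairs: 3.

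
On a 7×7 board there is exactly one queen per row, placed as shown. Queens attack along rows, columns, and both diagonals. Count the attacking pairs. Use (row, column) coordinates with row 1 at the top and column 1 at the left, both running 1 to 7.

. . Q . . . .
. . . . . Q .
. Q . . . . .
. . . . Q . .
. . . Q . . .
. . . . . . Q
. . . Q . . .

4

Same column: (5,4)–(7,4) (column 4).
Same diagonal: (3,2)–(5,4) (|3−5| = |2−4| = 2); (4,5)–(5,4) (|4−5| = |5−4| = 1); (4,5)–(6,7) (|4−6| = |5−7| = 2).
Total attacking pairs: 4.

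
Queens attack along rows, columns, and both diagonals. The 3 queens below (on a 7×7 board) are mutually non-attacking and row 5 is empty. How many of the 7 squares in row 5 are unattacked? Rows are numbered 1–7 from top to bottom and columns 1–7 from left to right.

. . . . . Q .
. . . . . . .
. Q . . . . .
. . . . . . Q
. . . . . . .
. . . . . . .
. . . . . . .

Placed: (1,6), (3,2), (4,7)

3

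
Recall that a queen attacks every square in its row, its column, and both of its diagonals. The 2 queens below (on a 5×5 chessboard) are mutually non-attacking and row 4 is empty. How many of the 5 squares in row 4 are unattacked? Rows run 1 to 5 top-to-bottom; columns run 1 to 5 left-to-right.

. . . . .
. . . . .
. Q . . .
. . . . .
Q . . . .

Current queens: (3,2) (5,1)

(3,2) attacks row 4 at column 2 and diagonals 1, 3.
(5,1) attacks row 4 at column 1 and diagonals 2.
Attacked columns: {1, 2, 3}. Safe: {4, 5}.

2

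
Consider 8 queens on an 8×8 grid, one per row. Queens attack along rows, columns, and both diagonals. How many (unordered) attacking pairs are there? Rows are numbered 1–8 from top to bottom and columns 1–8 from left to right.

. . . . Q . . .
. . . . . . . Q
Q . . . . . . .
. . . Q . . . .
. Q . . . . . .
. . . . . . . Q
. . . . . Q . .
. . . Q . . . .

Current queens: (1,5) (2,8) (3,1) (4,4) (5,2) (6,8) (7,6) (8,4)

Same column: (2,8)–(6,8) (column 8); (4,4)–(8,4) (column 4).
Total attacking pairs: 2.

2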